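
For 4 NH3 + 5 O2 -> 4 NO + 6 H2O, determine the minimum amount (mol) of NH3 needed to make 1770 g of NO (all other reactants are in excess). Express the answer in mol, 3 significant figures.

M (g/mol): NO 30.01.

n(NO) = 1770 / 30.01 = 58.98 mol
n(NH3) = (4/4) × 58.98 = 58.98 mol

59.0 mol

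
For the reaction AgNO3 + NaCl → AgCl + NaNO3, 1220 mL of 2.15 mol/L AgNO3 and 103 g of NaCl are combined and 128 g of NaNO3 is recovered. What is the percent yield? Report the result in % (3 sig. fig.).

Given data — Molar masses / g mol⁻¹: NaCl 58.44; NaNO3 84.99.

85.5 %

n(AgNO3) = 2.15 × 1220/1000 = 2.623 mol
n(NaCl) = 103.0 / 58.44 = 1.762 mol
n/ν for AgNO3 = 2.623/1 = 2.623
n/ν for NaCl = 1.762/1 = 1.762
Smallest n/ν is NaCl → limiting reagent.
theoretical n(NaNO3) = (1/1) × 1.762 = 1.762 mol → 149.8 g
% yield = 128 / 149.8 × 100 = 85.45 %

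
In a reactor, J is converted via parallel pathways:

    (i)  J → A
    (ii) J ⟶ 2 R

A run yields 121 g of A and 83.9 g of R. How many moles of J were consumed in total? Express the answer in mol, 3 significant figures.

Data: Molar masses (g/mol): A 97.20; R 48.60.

2.11 mol

n(A) = 121 / 97.20 = 1.245 mol
n(R) = 83.9 / 48.60 = 1.726 mol
n(J) via (i) = (1/1)×1.245 = 1.245 mol
n(J) via (ii) = (1/2)×1.726 = 0.8630 mol
total n(J) = 1.245 + 0.8630 = 2.108 mol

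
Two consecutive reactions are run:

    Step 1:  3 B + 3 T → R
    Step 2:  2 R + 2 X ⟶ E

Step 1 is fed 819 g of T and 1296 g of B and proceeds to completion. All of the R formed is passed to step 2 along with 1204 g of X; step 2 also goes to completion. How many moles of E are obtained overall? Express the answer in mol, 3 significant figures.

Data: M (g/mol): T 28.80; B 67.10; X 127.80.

3.22 mol

Step 1:
n(T) = 819.0 / 28.80 = 28.44 mol
n(B) = 1296 / 67.10 = 19.31 mol
n/ν → T: 9.480, B: 6.437; B is limiting.
n(R) produced = (1/3) × 19.31 = 6.437 mol
Step 2:
n(R) available = 6.437 mol
n(X) = 1204 / 127.80 = 9.421 mol
n/ν → R: 3.219, X: 4.711; R is limiting.
n(E) = (1/2) × 6.437 = 3.219 mol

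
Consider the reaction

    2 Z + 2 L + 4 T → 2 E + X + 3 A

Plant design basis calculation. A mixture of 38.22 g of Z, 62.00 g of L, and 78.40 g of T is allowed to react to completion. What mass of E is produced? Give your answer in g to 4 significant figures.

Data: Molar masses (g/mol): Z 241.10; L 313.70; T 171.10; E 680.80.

n(Z) = 38.22 / 241.10 = 0.1585 mol
n(L) = 62.00 / 313.70 = 0.1976 mol
n(T) = 78.40 / 171.10 = 0.4582 mol
n/ν → Z: 0.07925, L: 0.09880, T: 0.1146; Z is limiting.
n(E) = (2/2) × 0.1585 = 0.1585 mol
mass = 0.1585 × 680.80 = 107.9 g

107.9 g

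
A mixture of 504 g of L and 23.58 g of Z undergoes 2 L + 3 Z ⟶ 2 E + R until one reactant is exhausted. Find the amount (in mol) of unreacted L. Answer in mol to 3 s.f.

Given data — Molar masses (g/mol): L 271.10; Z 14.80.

0.797 mol

n(L) = 504.0 / 271.10 = 1.859 mol
n(Z) = 23.58 / 14.80 = 1.593 mol
n/ν for L = 1.859/2 = 0.9295
n/ν for Z = 1.593/3 = 0.5310
Smallest n/ν is Z → limiting reagent.
L consumed = (2/3) × 1.593 = 1.062 mol
L remaining = 1.859 − 1.062 = 0.7970 mol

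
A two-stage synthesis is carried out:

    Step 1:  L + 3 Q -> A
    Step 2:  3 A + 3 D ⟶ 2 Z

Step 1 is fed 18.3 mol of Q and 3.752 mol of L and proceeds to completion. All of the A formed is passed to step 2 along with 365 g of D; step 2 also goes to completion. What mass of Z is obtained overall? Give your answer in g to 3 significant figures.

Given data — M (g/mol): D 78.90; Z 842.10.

2110 g

Step 1:
n(Q) = 18.30 mol
n(L) = 3.752 mol
n/ν for Q = 18.30/3 = 6.100
n/ν for L = 3.752/1 = 3.752
Smallest n/ν is L → limiting reagent.
n(A) produced = (1/1) × 3.752 = 3.752 mol
Step 2:
n(A) available = 3.752 mol
n(D) = 365.0 / 78.90 = 4.626 mol
n/ν for A = 3.752/3 = 1.251
n/ν for D = 4.626/3 = 1.542
Smallest n/ν is A → limiting reagent.
n(Z) = (2/3) × 3.752 = 2.501 mol
mass = 2.501 × 842.10 = 2106 g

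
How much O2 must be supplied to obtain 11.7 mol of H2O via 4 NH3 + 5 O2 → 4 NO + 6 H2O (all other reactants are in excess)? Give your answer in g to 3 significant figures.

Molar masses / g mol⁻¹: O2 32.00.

312 g

n(H2O) = 11.70 mol
n(O2) = (5/6) × 11.70 = 9.750 mol
mass = 9.750 × 32.00 = 312.0 g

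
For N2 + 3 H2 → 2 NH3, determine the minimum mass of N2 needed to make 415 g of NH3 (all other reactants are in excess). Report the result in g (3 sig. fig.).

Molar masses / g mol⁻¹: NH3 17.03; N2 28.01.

n(NH3) = 415 / 17.03 = 24.37 mol
n(N2) = (1/2) × 24.37 = 12.19 mol
mass = 12.19 × 28.01 = 341.4 g

341 g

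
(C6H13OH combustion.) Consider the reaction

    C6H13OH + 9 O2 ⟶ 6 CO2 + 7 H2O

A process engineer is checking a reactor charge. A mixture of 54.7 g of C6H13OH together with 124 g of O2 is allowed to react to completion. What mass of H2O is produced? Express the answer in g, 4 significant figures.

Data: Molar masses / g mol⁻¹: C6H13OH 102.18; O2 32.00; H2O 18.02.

n(C6H13OH) = 54.70 / 102.18 = 0.5353 mol
n(O2) = 124.0 / 32.00 = 3.875 mol
n/ν → C6H13OH: 0.5353, O2: 0.4306; O2 is limiting.
n(H2O) = (7/9) × 3.875 = 3.014 mol
mass = 3.014 × 18.02 = 54.31 g

54.31 g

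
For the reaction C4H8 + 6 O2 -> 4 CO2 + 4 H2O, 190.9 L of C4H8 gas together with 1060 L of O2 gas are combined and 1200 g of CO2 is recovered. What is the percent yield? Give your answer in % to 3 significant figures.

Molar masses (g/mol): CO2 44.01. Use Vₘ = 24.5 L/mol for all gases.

n(C4H8) = 190.9 / 24.5 = 7.792 mol
n(O2) = 1060 / 24.5 = 43.27 mol
n/ν for C4H8 = 7.792/1 = 7.792
n/ν for O2 = 43.27/6 = 7.212
Smallest n/ν is O2 → limiting reagent.
theoretical n(CO2) = (4/6) × 43.27 = 28.85 mol → 1270 g
% yield = 1200 / 1270 × 100 = 94.49 %

94.5 %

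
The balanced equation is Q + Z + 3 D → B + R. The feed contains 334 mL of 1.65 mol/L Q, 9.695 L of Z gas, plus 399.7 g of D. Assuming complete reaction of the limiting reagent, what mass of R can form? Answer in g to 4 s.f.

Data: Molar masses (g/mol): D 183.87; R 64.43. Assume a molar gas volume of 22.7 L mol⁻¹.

27.52 g

n(Q) = 1.65 × 334.0/1000 = 0.5511 mol
n(Z) = 9.695 / 22.7 = 0.4271 mol
n(D) = 399.7 / 183.87 = 2.174 mol
n/ν for Q = 0.5511/1 = 0.5511
n/ν for Z = 0.4271/1 = 0.4271
n/ν for D = 2.174/3 = 0.7247
Smallest n/ν is Z → limiting reagent.
n(R) = (1/1) × 0.4271 = 0.4271 mol
mass = 0.4271 × 64.43 = 27.52 g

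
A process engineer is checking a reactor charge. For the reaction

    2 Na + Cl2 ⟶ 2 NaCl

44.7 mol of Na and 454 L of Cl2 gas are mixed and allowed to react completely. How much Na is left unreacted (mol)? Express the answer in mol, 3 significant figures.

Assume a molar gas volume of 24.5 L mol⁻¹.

7.64 mol

n(Na) = 44.70 mol
n(Cl2) = 454.0 / 24.5 = 18.53 mol
n/ν → Na: 22.35, Cl2: 18.53; Cl2 is limiting.
Na consumed = (2/1) × 18.53 = 37.06 mol
Na remaining = 44.70 − 37.06 = 7.640 mol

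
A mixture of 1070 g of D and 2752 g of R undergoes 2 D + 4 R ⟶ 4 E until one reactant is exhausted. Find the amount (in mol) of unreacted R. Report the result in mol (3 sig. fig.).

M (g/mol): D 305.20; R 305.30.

2.00 mol

n(D) = 1070 / 305.20 = 3.506 mol
n(R) = 2752 / 305.30 = 9.014 mol
n/ν for D = 3.506/2 = 1.753
n/ν for R = 9.014/4 = 2.254
Smallest n/ν is D → limiting reagent.
R consumed = (4/2) × 3.506 = 7.012 mol
R remaining = 9.014 − 7.012 = 2.002 mol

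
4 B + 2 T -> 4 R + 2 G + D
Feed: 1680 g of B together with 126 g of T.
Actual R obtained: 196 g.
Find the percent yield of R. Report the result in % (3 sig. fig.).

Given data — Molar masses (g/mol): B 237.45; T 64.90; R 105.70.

47.8 %

n(B) = 1680 / 237.45 = 7.075 mol
n(T) = 126.0 / 64.90 = 1.941 mol
n/ν for B = 7.075/4 = 1.769
n/ν for T = 1.941/2 = 0.9705
Smallest n/ν is T → limiting reagent.
theoretical n(R) = (4/2) × 1.941 = 3.882 mol → 410.3 g
% yield = 196 / 410.3 × 100 = 47.77 %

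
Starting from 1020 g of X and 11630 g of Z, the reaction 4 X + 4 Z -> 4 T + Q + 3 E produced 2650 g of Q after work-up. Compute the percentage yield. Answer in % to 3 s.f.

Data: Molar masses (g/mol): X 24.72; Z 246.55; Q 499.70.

n(X) = 1020 / 24.72 = 41.26 mol
n(Z) = 11630 / 246.55 = 47.17 mol
n/ν → X: 10.32, Z: 11.79; X is limiting.
theoretical n(Q) = (1/4) × 41.26 = 10.32 mol → 5157 g
% yield = 2650 / 5157 × 100 = 51.39 %

51.4 %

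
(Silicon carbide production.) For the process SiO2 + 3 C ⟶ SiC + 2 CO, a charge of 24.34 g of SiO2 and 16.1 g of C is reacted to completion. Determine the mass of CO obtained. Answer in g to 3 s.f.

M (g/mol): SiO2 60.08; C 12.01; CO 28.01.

n(SiO2) = 24.34 / 60.08 = 0.4051 mol
n(C) = 16.10 / 12.01 = 1.341 mol
n/ν for SiO2 = 0.4051/1 = 0.4051
n/ν for C = 1.341/3 = 0.4470
Smallest n/ν is SiO2 → limiting reagent.
n(CO) = (2/1) × 0.4051 = 0.8102 mol
mass = 0.8102 × 28.01 = 22.69 g

22.7 g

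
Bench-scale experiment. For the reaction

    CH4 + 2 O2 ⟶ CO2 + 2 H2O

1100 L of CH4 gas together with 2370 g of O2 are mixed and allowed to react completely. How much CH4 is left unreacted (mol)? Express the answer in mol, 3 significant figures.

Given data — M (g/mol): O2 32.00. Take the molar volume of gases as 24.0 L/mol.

8.80 mol

n(CH4) = 1100 / 24.0 = 45.83 mol
n(O2) = 2370 / 32.00 = 74.06 mol
n/ν for CH4 = 45.83/1 = 45.83
n/ν for O2 = 74.06/2 = 37.03
Smallest n/ν is O2 → limiting reagent.
CH4 consumed = (1/2) × 74.06 = 37.03 mol
CH4 remaining = 45.83 − 37.03 = 8.800 mol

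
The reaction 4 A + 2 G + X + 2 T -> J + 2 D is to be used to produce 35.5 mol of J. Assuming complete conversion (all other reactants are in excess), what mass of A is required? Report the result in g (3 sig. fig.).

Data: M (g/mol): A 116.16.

16500 g

n(J) = 35.50 mol
n(A) = (4/1) × 35.50 = 142.0 mol
mass = 142.0 × 116.16 = 16490 g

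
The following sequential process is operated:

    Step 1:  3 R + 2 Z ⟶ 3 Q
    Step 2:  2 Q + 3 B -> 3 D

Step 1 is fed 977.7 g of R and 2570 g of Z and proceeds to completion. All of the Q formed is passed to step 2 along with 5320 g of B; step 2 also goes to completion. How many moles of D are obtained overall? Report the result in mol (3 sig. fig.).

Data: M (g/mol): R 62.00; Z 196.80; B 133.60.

23.7 mol

Step 1:
n(R) = 977.7 / 62.00 = 15.77 mol
n(Z) = 2570 / 196.80 = 13.06 mol
n/ν for R = 15.77/3 = 5.257
n/ν for Z = 13.06/2 = 6.530
Smallest n/ν is R → limiting reagent.
n(Q) produced = (3/3) × 15.77 = 15.77 mol
Step 2:
n(Q) available = 15.77 mol
n(B) = 5320 / 133.60 = 39.82 mol
n/ν for Q = 15.77/2 = 7.885
n/ν for B = 39.82/3 = 13.27
Smallest n/ν is Q → limiting reagent.
n(D) = (3/2) × 15.77 = 23.66 mol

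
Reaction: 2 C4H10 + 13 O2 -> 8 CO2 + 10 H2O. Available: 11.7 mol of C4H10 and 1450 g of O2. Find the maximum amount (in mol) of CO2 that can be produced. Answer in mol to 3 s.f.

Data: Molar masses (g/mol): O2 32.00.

27.9 mol

n(C4H10) = 11.70 mol
n(O2) = 1450 / 32.00 = 45.31 mol
n/ν for C4H10 = 11.70/2 = 5.850
n/ν for O2 = 45.31/13 = 3.485
Smallest n/ν is O2 → limiting reagent.
n(CO2) = (8/13) × 45.31 = 27.88 mol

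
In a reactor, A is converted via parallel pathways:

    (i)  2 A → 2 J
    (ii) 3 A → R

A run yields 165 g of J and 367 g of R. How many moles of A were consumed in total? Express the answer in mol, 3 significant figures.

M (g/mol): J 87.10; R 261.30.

n(J) = 165 / 87.10 = 1.894 mol
n(R) = 367 / 261.30 = 1.405 mol
n(A) via (i) = (2/2)×1.894 = 1.894 mol
n(A) via (ii) = (3/1)×1.405 = 4.215 mol
total n(A) = 1.894 + 4.215 = 6.109 mol

6.11 mol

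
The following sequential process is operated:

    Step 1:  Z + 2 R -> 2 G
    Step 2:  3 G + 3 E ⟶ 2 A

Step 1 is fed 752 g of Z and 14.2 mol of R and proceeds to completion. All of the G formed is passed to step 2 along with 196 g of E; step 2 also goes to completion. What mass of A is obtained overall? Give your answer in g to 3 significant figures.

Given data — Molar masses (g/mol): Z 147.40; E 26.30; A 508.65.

2530 g

Step 1:
n(Z) = 752.0 / 147.40 = 5.102 mol
n(R) = 14.20 mol
n/ν for Z = 5.102/1 = 5.102
n/ν for R = 14.20/2 = 7.100
Smallest n/ν is Z → limiting reagent.
n(G) produced = (2/1) × 5.102 = 10.20 mol
Step 2:
n(G) available = 10.20 mol
n(E) = 196.0 / 26.30 = 7.452 mol
n/ν for G = 10.20/3 = 3.400
n/ν for E = 7.452/3 = 2.484
Smallest n/ν is E → limiting reagent.
n(A) = (2/3) × 7.452 = 4.968 mol
mass = 4.968 × 508.65 = 2527 g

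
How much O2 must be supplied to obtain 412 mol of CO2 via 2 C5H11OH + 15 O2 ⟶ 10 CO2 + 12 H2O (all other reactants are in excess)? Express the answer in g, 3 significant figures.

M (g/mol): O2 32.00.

n(CO2) = 412.0 mol
n(O2) = (15/10) × 412.0 = 618.0 mol
mass = 618.0 × 32.00 = 19780 g

19800 g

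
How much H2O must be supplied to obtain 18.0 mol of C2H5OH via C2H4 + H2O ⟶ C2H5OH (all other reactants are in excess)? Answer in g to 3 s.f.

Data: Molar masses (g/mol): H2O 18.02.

324 g

n(C2H5OH) = 18.00 mol
n(H2O) = (1/1) × 18.00 = 18.00 mol
mass = 18.00 × 18.02 = 324.4 g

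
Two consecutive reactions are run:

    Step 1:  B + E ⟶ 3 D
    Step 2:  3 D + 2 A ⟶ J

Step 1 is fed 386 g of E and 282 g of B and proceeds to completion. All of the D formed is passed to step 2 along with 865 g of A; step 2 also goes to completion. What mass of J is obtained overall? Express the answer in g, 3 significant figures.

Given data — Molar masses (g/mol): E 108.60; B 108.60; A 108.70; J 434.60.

Step 1:
n(E) = 386.0 / 108.60 = 3.554 mol
n(B) = 282.0 / 108.60 = 2.597 mol
n/ν for E = 3.554/1 = 3.554
n/ν for B = 2.597/1 = 2.597
Smallest n/ν is B → limiting reagent.
n(D) produced = (3/1) × 2.597 = 7.791 mol
Step 2:
n(D) available = 7.791 mol
n(A) = 865.0 / 108.70 = 7.958 mol
n/ν for D = 7.791/3 = 2.597
n/ν for A = 7.958/2 = 3.979
Smallest n/ν is D → limiting reagent.
n(J) = (1/3) × 7.791 = 2.597 mol
mass = 2.597 × 434.60 = 1129 g

1130 g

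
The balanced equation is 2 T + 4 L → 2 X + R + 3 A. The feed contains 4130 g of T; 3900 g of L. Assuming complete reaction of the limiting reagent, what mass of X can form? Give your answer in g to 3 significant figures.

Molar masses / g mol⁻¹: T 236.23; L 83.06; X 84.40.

n(T) = 4130 / 236.23 = 17.48 mol
n(L) = 3900 / 83.06 = 46.95 mol
n/ν for T = 17.48/2 = 8.740
n/ν for L = 46.95/4 = 11.74
Smallest n/ν is T → limiting reagent.
n(X) = (2/2) × 17.48 = 17.48 mol
mass = 17.48 × 84.40 = 1475 g

1480 g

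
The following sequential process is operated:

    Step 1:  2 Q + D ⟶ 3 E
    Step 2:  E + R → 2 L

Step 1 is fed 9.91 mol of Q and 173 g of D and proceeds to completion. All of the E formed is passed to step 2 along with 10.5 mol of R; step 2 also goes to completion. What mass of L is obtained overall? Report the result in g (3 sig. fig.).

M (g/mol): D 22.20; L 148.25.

Step 1:
n(Q) = 9.910 mol
n(D) = 173.0 / 22.20 = 7.793 mol
n/ν → Q: 4.955, D: 7.793; Q is limiting.
n(E) produced = (3/2) × 9.910 = 14.87 mol
Step 2:
n(E) available = 14.87 mol
n(R) = 10.50 mol
n/ν → E: 14.87, R: 10.50; R is limiting.
n(L) = (2/1) × 10.50 = 21.00 mol
mass = 21.00 × 148.25 = 3113 g

3110 g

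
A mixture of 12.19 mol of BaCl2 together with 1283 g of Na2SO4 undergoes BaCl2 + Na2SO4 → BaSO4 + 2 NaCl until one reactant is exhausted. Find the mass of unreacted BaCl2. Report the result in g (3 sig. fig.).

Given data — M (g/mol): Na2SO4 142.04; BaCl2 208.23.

657 g

n(BaCl2) = 12.19 mol
n(Na2SO4) = 1283 / 142.04 = 9.033 mol
n/ν for BaCl2 = 12.19/1 = 12.19
n/ν for Na2SO4 = 9.033/1 = 9.033
Smallest n/ν is Na2SO4 → limiting reagent.
BaCl2 consumed = (1/1) × 9.033 = 9.033 mol
BaCl2 remaining = 12.19 − 9.033 = 3.157 mol
mass = 3.157 × 208.23 = 657.4 g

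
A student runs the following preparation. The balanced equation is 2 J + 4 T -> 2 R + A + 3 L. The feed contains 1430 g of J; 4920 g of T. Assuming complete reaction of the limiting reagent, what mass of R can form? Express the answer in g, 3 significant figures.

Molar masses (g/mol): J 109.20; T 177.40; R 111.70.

n(J) = 1430 / 109.20 = 13.10 mol
n(T) = 4920 / 177.40 = 27.73 mol
n/ν for J = 13.10/2 = 6.550
n/ν for T = 27.73/4 = 6.933
Smallest n/ν is J → limiting reagent.
n(R) = (2/2) × 13.10 = 13.10 mol
mass = 13.10 × 111.70 = 1463 g

1460 g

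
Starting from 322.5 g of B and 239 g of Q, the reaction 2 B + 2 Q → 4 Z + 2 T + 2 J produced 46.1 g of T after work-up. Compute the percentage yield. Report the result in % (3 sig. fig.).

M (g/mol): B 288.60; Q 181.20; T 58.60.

n(B) = 322.5 / 288.60 = 1.117 mol
n(Q) = 239.0 / 181.20 = 1.319 mol
n/ν → B: 0.5585, Q: 0.6595; B is limiting.
theoretical n(T) = (2/2) × 1.117 = 1.117 mol → 65.46 g
% yield = 46.1 / 65.46 × 100 = 70.42 %

70.4 %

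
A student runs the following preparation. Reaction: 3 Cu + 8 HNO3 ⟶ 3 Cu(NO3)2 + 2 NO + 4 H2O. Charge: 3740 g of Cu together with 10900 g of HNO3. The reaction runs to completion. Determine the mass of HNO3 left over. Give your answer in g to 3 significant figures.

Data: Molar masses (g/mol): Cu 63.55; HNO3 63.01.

1010 g

n(Cu) = 3740 / 63.55 = 58.85 mol
n(HNO3) = 10900 / 63.01 = 173.0 mol
n/ν for Cu = 58.85/3 = 19.62
n/ν for HNO3 = 173.0/8 = 21.63
Smallest n/ν is Cu → limiting reagent.
HNO3 consumed = (8/3) × 58.85 = 156.9 mol
HNO3 remaining = 173.0 − 156.9 = 16.10 mol
mass = 16.10 × 63.01 = 1014 g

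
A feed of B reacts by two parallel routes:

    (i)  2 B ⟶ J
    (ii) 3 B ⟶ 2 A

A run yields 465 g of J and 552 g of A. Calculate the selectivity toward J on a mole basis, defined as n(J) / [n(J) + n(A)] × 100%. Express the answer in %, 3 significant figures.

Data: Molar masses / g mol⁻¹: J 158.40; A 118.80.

n(J) = 465 / 158.40 = 2.936 mol
n(A) = 552 / 118.80 = 4.646 mol
selectivity = 2.936/(2.936+4.646) × 100 = 38.72 %

38.7 %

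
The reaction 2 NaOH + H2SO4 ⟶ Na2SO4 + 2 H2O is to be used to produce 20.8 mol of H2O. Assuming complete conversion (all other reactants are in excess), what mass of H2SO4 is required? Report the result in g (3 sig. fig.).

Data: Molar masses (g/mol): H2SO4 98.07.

1020 g

n(H2O) = 20.80 mol
n(H2SO4) = (1/2) × 20.80 = 10.40 mol
mass = 10.40 × 98.07 = 1020 g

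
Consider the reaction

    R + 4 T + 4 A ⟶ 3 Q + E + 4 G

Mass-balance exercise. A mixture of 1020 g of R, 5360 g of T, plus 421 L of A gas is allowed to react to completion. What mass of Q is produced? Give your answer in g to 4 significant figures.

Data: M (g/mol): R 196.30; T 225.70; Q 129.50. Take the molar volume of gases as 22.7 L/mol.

n(R) = 1020 / 196.30 = 5.196 mol
n(T) = 5360 / 225.70 = 23.75 mol
n(A) = 421.0 / 22.7 = 18.55 mol
n/ν for R = 5.196/1 = 5.196
n/ν for T = 23.75/4 = 5.938
n/ν for A = 18.55/4 = 4.638
Smallest n/ν is A → limiting reagent.
n(Q) = (3/4) × 18.55 = 13.91 mol
mass = 13.91 × 129.50 = 1801 g

1801 g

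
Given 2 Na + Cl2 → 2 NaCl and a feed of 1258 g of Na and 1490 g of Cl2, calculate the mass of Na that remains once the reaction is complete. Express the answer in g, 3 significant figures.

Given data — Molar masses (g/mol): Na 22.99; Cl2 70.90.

292 g

n(Na) = 1258 / 22.99 = 54.72 mol
n(Cl2) = 1490 / 70.90 = 21.02 mol
n/ν → Na: 27.36, Cl2: 21.02; Cl2 is limiting.
Na consumed = (2/1) × 21.02 = 42.04 mol
Na remaining = 54.72 − 42.04 = 12.68 mol
mass = 12.68 × 22.99 = 291.5 g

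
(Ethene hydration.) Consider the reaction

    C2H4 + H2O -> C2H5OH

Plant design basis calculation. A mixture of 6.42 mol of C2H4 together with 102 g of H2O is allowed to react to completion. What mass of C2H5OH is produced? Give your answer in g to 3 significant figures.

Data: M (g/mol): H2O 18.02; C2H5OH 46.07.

n(C2H4) = 6.420 mol
n(H2O) = 102.0 / 18.02 = 5.660 mol
n/ν → C2H4: 6.420, H2O: 5.660; H2O is limiting.
n(C2H5OH) = (1/1) × 5.660 = 5.660 mol
mass = 5.660 × 46.07 = 260.8 g

261 g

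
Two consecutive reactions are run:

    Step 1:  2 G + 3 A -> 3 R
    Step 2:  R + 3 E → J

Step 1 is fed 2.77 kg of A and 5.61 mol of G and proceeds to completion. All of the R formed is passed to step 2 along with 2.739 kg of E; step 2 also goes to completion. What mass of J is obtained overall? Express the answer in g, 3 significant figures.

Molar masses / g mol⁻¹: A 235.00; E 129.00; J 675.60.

Step 1:
n(A) = 2.770×1000 / 235.00 = 11.79 mol
n(G) = 5.610 mol
n/ν for A = 11.79/3 = 3.930
n/ν for G = 5.610/2 = 2.805
Smallest n/ν is G → limiting reagent.
n(R) produced = (3/2) × 5.610 = 8.415 mol
Step 2:
n(R) available = 8.415 mol
n(E) = 2.739×1000 / 129.00 = 21.23 mol
n/ν for R = 8.415/1 = 8.415
n/ν for E = 21.23/3 = 7.077
Smallest n/ν is E → limiting reagent.
n(J) = (1/3) × 21.23 = 7.077 mol
mass = 7.077 × 675.60 = 4781 g

4780 g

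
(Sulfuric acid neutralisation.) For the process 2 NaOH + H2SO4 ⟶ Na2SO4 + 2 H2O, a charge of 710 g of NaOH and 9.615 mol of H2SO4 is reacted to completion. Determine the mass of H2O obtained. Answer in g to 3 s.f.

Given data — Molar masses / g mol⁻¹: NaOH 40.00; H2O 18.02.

n(NaOH) = 710.0 / 40.00 = 17.75 mol
n(H2SO4) = 9.615 mol
n/ν for NaOH = 17.75/2 = 8.875
n/ν for H2SO4 = 9.615/1 = 9.615
Smallest n/ν is NaOH → limiting reagent.
n(H2O) = (2/2) × 17.75 = 17.75 mol
mass = 17.75 × 18.02 = 319.9 g

320 g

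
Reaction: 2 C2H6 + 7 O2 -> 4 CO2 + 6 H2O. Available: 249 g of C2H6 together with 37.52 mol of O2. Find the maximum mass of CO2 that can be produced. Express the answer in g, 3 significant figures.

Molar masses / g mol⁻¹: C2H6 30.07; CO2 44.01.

n(C2H6) = 249.0 / 30.07 = 8.281 mol
n(O2) = 37.52 mol
n/ν for C2H6 = 8.281/2 = 4.141
n/ν for O2 = 37.52/7 = 5.360
Smallest n/ν is C2H6 → limiting reagent.
n(CO2) = (4/2) × 8.281 = 16.56 mol
mass = 16.56 × 44.01 = 728.8 g

729 g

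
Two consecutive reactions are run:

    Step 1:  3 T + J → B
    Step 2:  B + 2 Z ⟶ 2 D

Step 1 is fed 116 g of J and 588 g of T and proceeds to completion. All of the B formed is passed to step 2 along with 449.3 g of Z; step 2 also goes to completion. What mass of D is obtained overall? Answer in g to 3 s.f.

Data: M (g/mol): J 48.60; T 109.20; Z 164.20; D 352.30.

Step 1:
n(J) = 116.0 / 48.60 = 2.387 mol
n(T) = 588.0 / 109.20 = 5.385 mol
n/ν for J = 2.387/1 = 2.387
n/ν for T = 5.385/3 = 1.795
Smallest n/ν is T → limiting reagent.
n(B) produced = (1/3) × 5.385 = 1.795 mol
Step 2:
n(B) available = 1.795 mol
n(Z) = 449.3 / 164.20 = 2.736 mol
n/ν for B = 1.795/1 = 1.795
n/ν for Z = 2.736/2 = 1.368
Smallest n/ν is Z → limiting reagent.
n(D) = (2/2) × 2.736 = 2.736 mol
mass = 2.736 × 352.30 = 963.9 g

964 g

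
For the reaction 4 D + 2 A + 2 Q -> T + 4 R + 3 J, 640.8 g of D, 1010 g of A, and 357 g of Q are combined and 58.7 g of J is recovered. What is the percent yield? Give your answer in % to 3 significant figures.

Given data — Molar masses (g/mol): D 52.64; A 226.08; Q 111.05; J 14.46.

84.2 %

n(D) = 640.8 / 52.64 = 12.17 mol
n(A) = 1010 / 226.08 = 4.467 mol
n(Q) = 357.0 / 111.05 = 3.215 mol
n/ν for D = 12.17/4 = 3.043
n/ν for A = 4.467/2 = 2.234
n/ν for Q = 3.215/2 = 1.608
Smallest n/ν is Q → limiting reagent.
theoretical n(J) = (3/2) × 3.215 = 4.823 mol → 69.74 g
% yield = 58.7 / 69.74 × 100 = 84.17 %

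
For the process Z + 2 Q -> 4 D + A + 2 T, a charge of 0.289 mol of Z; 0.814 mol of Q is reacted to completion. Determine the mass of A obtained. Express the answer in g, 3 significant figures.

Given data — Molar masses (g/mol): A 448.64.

130 g

n(Z) = 0.2890 mol
n(Q) = 0.8140 mol
n/ν for Z = 0.2890/1 = 0.2890
n/ν for Q = 0.8140/2 = 0.4070
Smallest n/ν is Z → limiting reagent.
n(A) = (1/1) × 0.2890 = 0.2890 mol
mass = 0.2890 × 448.64 = 129.7 g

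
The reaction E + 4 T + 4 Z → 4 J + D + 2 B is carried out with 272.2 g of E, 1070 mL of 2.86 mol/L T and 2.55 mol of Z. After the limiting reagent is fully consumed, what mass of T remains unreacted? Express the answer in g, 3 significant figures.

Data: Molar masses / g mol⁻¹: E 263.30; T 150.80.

n(E) = 272.2 / 263.30 = 1.034 mol
n(T) = 2.86 × 1070/1000 = 3.060 mol
n(Z) = 2.550 mol
n/ν for E = 1.034/1 = 1.034
n/ν for T = 3.060/4 = 0.7650
n/ν for Z = 2.550/4 = 0.6375
Smallest n/ν is Z → limiting reagent.
T consumed = (4/4) × 2.550 = 2.550 mol
T remaining = 3.060 − 2.550 = 0.5100 mol
mass = 0.5100 × 150.80 = 76.91 g

76.9 g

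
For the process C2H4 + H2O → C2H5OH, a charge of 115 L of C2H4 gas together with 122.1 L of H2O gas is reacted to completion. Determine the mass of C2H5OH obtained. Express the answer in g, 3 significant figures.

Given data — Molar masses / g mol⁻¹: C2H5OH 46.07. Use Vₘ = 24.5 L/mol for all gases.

n(C2H4) = 115.0 / 24.5 = 4.694 mol
n(H2O) = 122.1 / 24.5 = 4.984 mol
n/ν for C2H4 = 4.694/1 = 4.694
n/ν for H2O = 4.984/1 = 4.984
Smallest n/ν is C2H4 → limiting reagent.
n(C2H5OH) = (1/1) × 4.694 = 4.694 mol
mass = 4.694 × 46.07 = 216.3 g

216 g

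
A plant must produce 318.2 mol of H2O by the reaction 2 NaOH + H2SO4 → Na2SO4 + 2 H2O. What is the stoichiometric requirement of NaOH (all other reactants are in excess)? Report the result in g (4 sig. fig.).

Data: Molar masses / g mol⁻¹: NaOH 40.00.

n(H2O) = 318.2 mol
n(NaOH) = (2/2) × 318.2 = 318.2 mol
mass = 318.2 × 40.00 = 12730 g

12730 g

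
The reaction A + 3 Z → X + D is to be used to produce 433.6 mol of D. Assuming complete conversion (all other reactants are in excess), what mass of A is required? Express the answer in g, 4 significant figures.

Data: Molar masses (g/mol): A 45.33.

19660 g

n(D) = 433.6 mol
n(A) = (1/1) × 433.6 = 433.6 mol
mass = 433.6 × 45.33 = 19660 g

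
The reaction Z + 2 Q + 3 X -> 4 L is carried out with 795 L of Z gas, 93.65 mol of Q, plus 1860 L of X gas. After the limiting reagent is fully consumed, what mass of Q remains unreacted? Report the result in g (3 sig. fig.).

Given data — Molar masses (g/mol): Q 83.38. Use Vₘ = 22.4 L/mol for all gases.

n(Z) = 795.0 / 22.4 = 35.49 mol
n(Q) = 93.65 mol
n(X) = 1860 / 22.4 = 83.04 mol
n/ν → Z: 35.49, Q: 46.83, X: 27.68; X is limiting.
Q consumed = (2/3) × 83.04 = 55.36 mol
Q remaining = 93.65 − 55.36 = 38.29 mol
mass = 38.29 × 83.38 = 3193 g

3190 g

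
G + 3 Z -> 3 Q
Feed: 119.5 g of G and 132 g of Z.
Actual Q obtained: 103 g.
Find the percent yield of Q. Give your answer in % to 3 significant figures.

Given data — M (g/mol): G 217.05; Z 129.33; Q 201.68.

n(G) = 119.5 / 217.05 = 0.5506 mol
n(Z) = 132.0 / 129.33 = 1.021 mol
n/ν for G = 0.5506/1 = 0.5506
n/ν for Z = 1.021/3 = 0.3403
Smallest n/ν is Z → limiting reagent.
theoretical n(Q) = (3/3) × 1.021 = 1.021 mol → 205.9 g
% yield = 103 / 205.9 × 100 = 50.02 %

50.0 %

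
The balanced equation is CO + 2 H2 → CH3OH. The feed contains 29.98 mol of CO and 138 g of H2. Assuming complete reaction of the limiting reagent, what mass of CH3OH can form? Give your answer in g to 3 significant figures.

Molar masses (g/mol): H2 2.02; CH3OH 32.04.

n(CO) = 29.98 mol
n(H2) = 138.0 / 2.02 = 68.32 mol
n/ν for CO = 29.98/1 = 29.98
n/ν for H2 = 68.32/2 = 34.16
Smallest n/ν is CO → limiting reagent.
n(CH3OH) = (1/1) × 29.98 = 29.98 mol
mass = 29.98 × 32.04 = 960.6 g

961 g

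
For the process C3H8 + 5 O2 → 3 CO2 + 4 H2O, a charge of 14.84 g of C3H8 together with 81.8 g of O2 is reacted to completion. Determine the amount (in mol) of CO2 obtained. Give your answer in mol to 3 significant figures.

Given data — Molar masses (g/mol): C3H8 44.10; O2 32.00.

1.01 mol

n(C3H8) = 14.84 / 44.10 = 0.3365 mol
n(O2) = 81.80 / 32.00 = 2.556 mol
n/ν for C3H8 = 0.3365/1 = 0.3365
n/ν for O2 = 2.556/5 = 0.5112
Smallest n/ν is C3H8 → limiting reagent.
n(CO2) = (3/1) × 0.3365 = 1.010 mol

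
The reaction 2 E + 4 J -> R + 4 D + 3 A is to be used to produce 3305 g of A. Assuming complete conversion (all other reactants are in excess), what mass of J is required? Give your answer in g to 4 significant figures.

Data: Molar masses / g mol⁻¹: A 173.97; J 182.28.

n(A) = 3305 / 173.97 = 19.00 mol
n(J) = (4/3) × 19.00 = 25.33 mol
mass = 25.33 × 182.28 = 4617 g

4617 g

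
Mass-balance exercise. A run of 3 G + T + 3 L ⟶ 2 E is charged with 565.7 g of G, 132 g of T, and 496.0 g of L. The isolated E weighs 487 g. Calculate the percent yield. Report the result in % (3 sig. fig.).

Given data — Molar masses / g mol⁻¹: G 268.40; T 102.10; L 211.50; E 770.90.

n(G) = 565.7 / 268.40 = 2.108 mol
n(T) = 132.0 / 102.10 = 1.293 mol
n(L) = 496.0 / 211.50 = 2.345 mol
n/ν → G: 0.7027, T: 1.293, L: 0.7817; G is limiting.
theoretical n(E) = (2/3) × 2.108 = 1.405 mol → 1083 g
% yield = 487 / 1083 × 100 = 44.97 %

45.0 %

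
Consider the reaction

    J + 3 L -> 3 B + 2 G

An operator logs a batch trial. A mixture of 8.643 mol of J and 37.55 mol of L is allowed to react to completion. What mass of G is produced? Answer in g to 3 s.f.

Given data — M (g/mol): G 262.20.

n(J) = 8.643 mol
n(L) = 37.55 mol
n/ν → J: 8.643, L: 12.52; J is limiting.
n(G) = (2/1) × 8.643 = 17.29 mol
mass = 17.29 × 262.20 = 4533 g

4530 g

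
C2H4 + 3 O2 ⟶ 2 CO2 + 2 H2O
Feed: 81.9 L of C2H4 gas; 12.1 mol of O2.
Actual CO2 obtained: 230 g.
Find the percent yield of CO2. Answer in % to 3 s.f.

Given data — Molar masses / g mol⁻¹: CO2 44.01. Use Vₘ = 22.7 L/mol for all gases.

n(C2H4) = 81.90 / 22.7 = 3.608 mol
n(O2) = 12.10 mol
n/ν → C2H4: 3.608, O2: 4.033; C2H4 is limiting.
theoretical n(CO2) = (2/1) × 3.608 = 7.216 mol → 317.6 g
% yield = 230 / 317.6 × 100 = 72.42 %

72.4 %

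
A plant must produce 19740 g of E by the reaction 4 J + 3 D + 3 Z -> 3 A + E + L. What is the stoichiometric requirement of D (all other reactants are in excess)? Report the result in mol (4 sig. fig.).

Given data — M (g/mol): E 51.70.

1145 mol

n(E) = 19740 / 51.70 = 381.8 mol
n(D) = (3/1) × 381.8 = 1145 mol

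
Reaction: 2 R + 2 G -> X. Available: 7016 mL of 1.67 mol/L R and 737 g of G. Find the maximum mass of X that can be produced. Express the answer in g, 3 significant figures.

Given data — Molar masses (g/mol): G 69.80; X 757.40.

n(R) = 1.67 × 7016/1000 = 11.72 mol
n(G) = 737.0 / 69.80 = 10.56 mol
n/ν for R = 11.72/2 = 5.860
n/ν for G = 10.56/2 = 5.280
Smallest n/ν is G → limiting reagent.
n(X) = (1/2) × 10.56 = 5.280 mol
mass = 5.280 × 757.40 = 3999 g

4000 g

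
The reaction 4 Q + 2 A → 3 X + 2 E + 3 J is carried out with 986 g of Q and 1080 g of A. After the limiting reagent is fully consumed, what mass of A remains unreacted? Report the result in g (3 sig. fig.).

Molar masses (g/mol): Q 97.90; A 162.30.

263 g

n(Q) = 986.0 / 97.90 = 10.07 mol
n(A) = 1080 / 162.30 = 6.654 mol
n/ν for Q = 10.07/4 = 2.518
n/ν for A = 6.654/2 = 3.327
Smallest n/ν is Q → limiting reagent.
A consumed = (2/4) × 10.07 = 5.035 mol
A remaining = 6.654 − 5.035 = 1.619 mol
mass = 1.619 × 162.30 = 262.8 g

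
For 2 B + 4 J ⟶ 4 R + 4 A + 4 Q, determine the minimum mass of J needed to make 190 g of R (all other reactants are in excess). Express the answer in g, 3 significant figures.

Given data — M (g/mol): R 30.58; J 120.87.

n(R) = 190 / 30.58 = 6.213 mol
n(J) = (4/4) × 6.213 = 6.213 mol
mass = 6.213 × 120.87 = 751.0 g

751 g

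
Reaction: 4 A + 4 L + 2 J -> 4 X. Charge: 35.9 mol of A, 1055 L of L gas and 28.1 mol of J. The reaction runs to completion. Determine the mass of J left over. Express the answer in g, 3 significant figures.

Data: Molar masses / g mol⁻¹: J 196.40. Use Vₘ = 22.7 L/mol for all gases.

1990 g

n(A) = 35.90 mol
n(L) = 1055 / 22.7 = 46.48 mol
n(J) = 28.10 mol
n/ν for A = 35.90/4 = 8.975
n/ν for L = 46.48/4 = 11.62
n/ν for J = 28.10/2 = 14.05
Smallest n/ν is A → limiting reagent.
J consumed = (2/4) × 35.90 = 17.95 mol
J remaining = 28.10 − 17.95 = 10.15 mol
mass = 10.15 × 196.40 = 1993 g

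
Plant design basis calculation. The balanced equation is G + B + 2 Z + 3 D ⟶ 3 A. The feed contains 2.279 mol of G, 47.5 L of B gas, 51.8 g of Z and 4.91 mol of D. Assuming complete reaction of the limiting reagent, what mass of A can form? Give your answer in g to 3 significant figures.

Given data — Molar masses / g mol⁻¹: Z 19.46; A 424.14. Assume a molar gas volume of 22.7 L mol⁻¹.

n(G) = 2.279 mol
n(B) = 47.50 / 22.7 = 2.093 mol
n(Z) = 51.80 / 19.46 = 2.662 mol
n(D) = 4.910 mol
n/ν for G = 2.279/1 = 2.279
n/ν for B = 2.093/1 = 2.093
n/ν for Z = 2.662/2 = 1.331
n/ν for D = 4.910/3 = 1.637
Smallest n/ν is Z → limiting reagent.
n(A) = (3/2) × 2.662 = 3.993 mol
mass = 3.993 × 424.14 = 1694 g

1690 g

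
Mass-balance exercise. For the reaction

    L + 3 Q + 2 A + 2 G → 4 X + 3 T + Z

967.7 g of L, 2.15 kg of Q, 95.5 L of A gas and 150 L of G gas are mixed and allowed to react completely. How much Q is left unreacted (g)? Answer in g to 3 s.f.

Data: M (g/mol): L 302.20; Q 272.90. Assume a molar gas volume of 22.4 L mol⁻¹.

405 g

n(L) = 967.7 / 302.20 = 3.202 mol
n(Q) = 2.150×1000 / 272.90 = 7.878 mol
n(A) = 95.50 / 22.4 = 4.263 mol
n(G) = 150.0 / 22.4 = 6.696 mol
n/ν for L = 3.202/1 = 3.202
n/ν for Q = 7.878/3 = 2.626
n/ν for A = 4.263/2 = 2.132
n/ν for G = 6.696/2 = 3.348
Smallest n/ν is A → limiting reagent.
Q consumed = (3/2) × 4.263 = 6.395 mol
Q remaining = 7.878 − 6.395 = 1.483 mol
mass = 1.483 × 272.90 = 404.7 g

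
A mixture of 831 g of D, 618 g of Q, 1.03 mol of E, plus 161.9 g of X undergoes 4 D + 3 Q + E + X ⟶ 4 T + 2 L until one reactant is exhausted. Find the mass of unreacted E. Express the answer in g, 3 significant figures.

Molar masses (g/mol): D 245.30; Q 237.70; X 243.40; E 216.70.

n(D) = 831.0 / 245.30 = 3.388 mol
n(Q) = 618.0 / 237.70 = 2.600 mol
n(E) = 1.030 mol
n(X) = 161.9 / 243.40 = 0.6652 mol
n/ν → D: 0.8470, Q: 0.8667, E: 1.030, X: 0.6652; X is limiting.
E consumed = (1/1) × 0.6652 = 0.6652 mol
E remaining = 1.030 − 0.6652 = 0.3648 mol
mass = 0.3648 × 216.70 = 79.05 g

79.1 g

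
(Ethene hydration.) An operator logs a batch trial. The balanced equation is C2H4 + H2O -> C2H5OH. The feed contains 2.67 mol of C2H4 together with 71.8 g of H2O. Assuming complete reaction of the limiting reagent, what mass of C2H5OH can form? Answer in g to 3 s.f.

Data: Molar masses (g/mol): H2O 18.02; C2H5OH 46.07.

n(C2H4) = 2.670 mol
n(H2O) = 71.80 / 18.02 = 3.984 mol
n/ν for C2H4 = 2.670/1 = 2.670
n/ν for H2O = 3.984/1 = 3.984
Smallest n/ν is C2H4 → limiting reagent.
n(C2H5OH) = (1/1) × 2.670 = 2.670 mol
mass = 2.670 × 46.07 = 123.0 g

123 g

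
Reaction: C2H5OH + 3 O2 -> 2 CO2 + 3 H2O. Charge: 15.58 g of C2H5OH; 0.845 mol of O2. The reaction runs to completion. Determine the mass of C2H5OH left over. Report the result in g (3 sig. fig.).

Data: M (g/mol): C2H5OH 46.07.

n(C2H5OH) = 15.58 / 46.07 = 0.3382 mol
n(O2) = 0.8450 mol
n/ν → C2H5OH: 0.3382, O2: 0.2817; O2 is limiting.
C2H5OH consumed = (1/3) × 0.8450 = 0.2817 mol
C2H5OH remaining = 0.3382 − 0.2817 = 0.05650 mol
mass = 0.05650 × 46.07 = 2.603 g

2.60 g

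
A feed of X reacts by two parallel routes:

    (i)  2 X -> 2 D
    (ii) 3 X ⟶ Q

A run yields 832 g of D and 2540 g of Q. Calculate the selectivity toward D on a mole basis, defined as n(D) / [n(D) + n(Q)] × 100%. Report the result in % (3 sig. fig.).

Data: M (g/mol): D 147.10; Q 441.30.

n(D) = 832 / 147.10 = 5.656 mol
n(Q) = 2540 / 441.30 = 5.756 mol
selectivity = 5.656/(5.656+5.756) × 100 = 49.56 %

49.6 %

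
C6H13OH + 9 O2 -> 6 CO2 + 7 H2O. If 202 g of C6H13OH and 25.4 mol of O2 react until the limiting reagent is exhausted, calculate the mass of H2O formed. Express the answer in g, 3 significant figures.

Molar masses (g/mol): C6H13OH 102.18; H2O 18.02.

n(C6H13OH) = 202.0 / 102.18 = 1.977 mol
n(O2) = 25.40 mol
n/ν for C6H13OH = 1.977/1 = 1.977
n/ν for O2 = 25.40/9 = 2.822
Smallest n/ν is C6H13OH → limiting reagent.
n(H2O) = (7/1) × 1.977 = 13.84 mol
mass = 13.84 × 18.02 = 249.4 g

249 g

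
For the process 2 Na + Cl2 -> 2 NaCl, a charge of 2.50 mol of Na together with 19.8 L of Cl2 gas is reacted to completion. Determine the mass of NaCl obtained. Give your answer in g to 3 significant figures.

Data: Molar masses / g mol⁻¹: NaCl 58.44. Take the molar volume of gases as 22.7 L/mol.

n(Na) = 2.500 mol
n(Cl2) = 19.80 / 22.7 = 0.8722 mol
n/ν → Na: 1.250, Cl2: 0.8722; Cl2 is limiting.
n(NaCl) = (2/1) × 0.8722 = 1.744 mol
mass = 1.744 × 58.44 = 101.9 g

102 g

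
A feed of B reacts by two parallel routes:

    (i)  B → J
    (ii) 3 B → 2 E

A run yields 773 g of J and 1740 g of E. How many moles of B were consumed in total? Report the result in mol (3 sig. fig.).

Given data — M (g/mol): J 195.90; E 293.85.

n(J) = 773 / 195.90 = 3.946 mol
n(E) = 1740 / 293.85 = 5.921 mol
n(B) via (i) = (1/1)×3.946 = 3.946 mol
n(B) via (ii) = (3/2)×5.921 = 8.882 mol
total n(B) = 3.946 + 8.882 = 12.83 mol

12.8 mol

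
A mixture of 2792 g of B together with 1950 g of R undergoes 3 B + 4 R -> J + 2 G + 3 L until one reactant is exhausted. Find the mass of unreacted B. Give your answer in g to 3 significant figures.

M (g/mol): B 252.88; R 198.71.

n(B) = 2792 / 252.88 = 11.04 mol
n(R) = 1950 / 198.71 = 9.813 mol
n/ν for B = 11.04/3 = 3.680
n/ν for R = 9.813/4 = 2.453
Smallest n/ν is R → limiting reagent.
B consumed = (3/4) × 9.813 = 7.360 mol
B remaining = 11.04 − 7.360 = 3.680 mol
mass = 3.680 × 252.88 = 930.6 g

931 g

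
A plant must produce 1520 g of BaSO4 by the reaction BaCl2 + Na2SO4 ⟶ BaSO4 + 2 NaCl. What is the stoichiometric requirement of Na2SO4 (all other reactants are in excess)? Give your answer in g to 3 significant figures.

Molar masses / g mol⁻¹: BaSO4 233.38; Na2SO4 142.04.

n(BaSO4) = 1520 / 233.38 = 6.513 mol
n(Na2SO4) = (1/1) × 6.513 = 6.513 mol
mass = 6.513 × 142.04 = 925.1 g

925 g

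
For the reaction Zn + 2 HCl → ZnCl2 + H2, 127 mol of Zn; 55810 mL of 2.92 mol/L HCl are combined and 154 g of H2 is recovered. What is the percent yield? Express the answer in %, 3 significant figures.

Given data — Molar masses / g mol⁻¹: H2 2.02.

93.6 %

n(Zn) = 127.0 mol
n(HCl) = 2.92 × 55810/1000 = 163.0 mol
n/ν → Zn: 127.0, HCl: 81.50; HCl is limiting.
theoretical n(H2) = (1/2) × 163.0 = 81.50 mol → 164.6 g
% yield = 154 / 164.6 × 100 = 93.56 %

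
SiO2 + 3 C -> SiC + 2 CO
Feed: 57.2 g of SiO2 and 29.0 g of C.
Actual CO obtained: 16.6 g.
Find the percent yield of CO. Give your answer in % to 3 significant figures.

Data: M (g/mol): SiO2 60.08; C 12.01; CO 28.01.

n(SiO2) = 57.20 / 60.08 = 0.9521 mol
n(C) = 29.00 / 12.01 = 2.415 mol
n/ν for SiO2 = 0.9521/1 = 0.9521
n/ν for C = 2.415/3 = 0.8050
Smallest n/ν is C → limiting reagent.
theoretical n(CO) = (2/3) × 2.415 = 1.610 mol → 45.10 g
% yield = 16.6 / 45.10 × 100 = 36.81 %

36.8 %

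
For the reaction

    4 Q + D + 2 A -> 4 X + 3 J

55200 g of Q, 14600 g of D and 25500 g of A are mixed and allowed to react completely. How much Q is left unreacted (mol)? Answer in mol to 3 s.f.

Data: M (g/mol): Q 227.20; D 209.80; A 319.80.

n(Q) = 55200 / 227.20 = 243.0 mol
n(D) = 14600 / 209.80 = 69.59 mol
n(A) = 25500 / 319.80 = 79.74 mol
n/ν for Q = 243.0/4 = 60.75
n/ν for D = 69.59/1 = 69.59
n/ν for A = 79.74/2 = 39.87
Smallest n/ν is A → limiting reagent.
Q consumed = (4/2) × 79.74 = 159.5 mol
Q remaining = 243.0 − 159.5 = 83.50 mol

83.5 mol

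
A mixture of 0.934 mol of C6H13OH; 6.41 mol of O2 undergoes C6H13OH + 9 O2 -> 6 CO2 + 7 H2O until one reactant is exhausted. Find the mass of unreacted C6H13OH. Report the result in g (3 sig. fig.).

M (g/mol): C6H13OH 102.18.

n(C6H13OH) = 0.9340 mol
n(O2) = 6.410 mol
n/ν for C6H13OH = 0.9340/1 = 0.9340
n/ν for O2 = 6.410/9 = 0.7122
Smallest n/ν is O2 → limiting reagent.
C6H13OH consumed = (1/9) × 6.410 = 0.7122 mol
C6H13OH remaining = 0.9340 − 0.7122 = 0.2218 mol
mass = 0.2218 × 102.18 = 22.66 g

22.7 g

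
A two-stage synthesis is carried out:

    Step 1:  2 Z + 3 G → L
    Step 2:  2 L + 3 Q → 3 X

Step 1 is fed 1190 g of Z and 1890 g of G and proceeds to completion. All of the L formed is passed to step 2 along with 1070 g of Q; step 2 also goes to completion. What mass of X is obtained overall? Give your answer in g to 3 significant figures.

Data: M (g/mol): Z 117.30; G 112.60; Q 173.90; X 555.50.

Step 1:
n(Z) = 1190 / 117.30 = 10.14 mol
n(G) = 1890 / 112.60 = 16.79 mol
n/ν for Z = 10.14/2 = 5.070
n/ν for G = 16.79/3 = 5.597
Smallest n/ν is Z → limiting reagent.
n(L) produced = (1/2) × 10.14 = 5.070 mol
Step 2:
n(L) available = 5.070 mol
n(Q) = 1070 / 173.90 = 6.153 mol
n/ν for L = 5.070/2 = 2.535
n/ν for Q = 6.153/3 = 2.051
Smallest n/ν is Q → limiting reagent.
n(X) = (3/3) × 6.153 = 6.153 mol
mass = 6.153 × 555.50 = 3418 g

3420 g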